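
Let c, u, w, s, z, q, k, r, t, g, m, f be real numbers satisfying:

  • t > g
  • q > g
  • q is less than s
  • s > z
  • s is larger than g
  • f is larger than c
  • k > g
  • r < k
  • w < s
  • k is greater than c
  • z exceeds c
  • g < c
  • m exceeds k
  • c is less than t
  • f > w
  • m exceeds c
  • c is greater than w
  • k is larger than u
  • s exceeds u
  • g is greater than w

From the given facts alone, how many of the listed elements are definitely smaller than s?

6

The elements the relations force below s are w, g, u, c, q, z — no chain reaches any other.
That is 6.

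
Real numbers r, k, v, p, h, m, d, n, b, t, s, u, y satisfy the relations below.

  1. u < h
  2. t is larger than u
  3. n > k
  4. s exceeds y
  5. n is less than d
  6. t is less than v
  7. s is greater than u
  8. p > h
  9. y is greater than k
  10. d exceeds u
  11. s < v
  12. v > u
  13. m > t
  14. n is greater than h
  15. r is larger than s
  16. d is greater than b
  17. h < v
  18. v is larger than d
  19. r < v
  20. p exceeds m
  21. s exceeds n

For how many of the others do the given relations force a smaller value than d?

From d the given relations immediately reach u, n, b.
From those, k, h — 5 in total.
Nothing else is reachable below d; 5 in all.

5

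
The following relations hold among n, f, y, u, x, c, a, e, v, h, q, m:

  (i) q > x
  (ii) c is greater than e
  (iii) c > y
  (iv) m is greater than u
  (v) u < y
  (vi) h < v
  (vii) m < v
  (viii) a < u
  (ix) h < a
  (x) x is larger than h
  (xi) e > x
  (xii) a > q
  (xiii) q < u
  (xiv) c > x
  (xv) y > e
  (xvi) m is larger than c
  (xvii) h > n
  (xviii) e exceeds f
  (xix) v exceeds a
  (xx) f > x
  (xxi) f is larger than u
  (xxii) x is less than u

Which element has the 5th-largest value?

The consecutive relations fix a unique order: n < h < x < q < a < u < f < e < y < c < m < v.
Counting 5 from the largest end gives e.

e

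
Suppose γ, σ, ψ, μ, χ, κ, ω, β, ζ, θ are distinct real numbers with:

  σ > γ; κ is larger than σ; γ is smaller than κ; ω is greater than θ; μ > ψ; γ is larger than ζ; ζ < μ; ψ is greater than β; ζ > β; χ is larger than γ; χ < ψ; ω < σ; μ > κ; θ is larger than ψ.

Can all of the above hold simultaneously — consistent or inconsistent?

The single ordering β < ζ < γ < χ < ψ < θ < ω < σ < κ < μ satisfies every listed relation, so no contradiction arises.

consistent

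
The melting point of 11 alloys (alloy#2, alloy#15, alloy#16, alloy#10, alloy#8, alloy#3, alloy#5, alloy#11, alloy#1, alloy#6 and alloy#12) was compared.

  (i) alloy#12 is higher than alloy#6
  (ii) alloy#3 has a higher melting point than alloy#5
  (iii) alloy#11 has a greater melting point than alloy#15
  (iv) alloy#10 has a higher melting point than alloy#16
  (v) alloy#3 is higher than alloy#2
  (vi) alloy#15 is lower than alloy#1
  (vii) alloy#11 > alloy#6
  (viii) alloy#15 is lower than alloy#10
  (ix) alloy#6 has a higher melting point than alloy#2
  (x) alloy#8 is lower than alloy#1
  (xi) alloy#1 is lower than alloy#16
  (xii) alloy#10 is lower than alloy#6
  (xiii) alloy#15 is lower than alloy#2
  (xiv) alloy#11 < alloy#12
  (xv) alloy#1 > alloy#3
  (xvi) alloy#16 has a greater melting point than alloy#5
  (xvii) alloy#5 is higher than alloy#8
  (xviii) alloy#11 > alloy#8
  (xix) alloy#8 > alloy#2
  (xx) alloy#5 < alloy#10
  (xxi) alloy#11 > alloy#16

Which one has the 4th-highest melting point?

alloy#10

Chaining the given pairs: alloy#15 < alloy#2 < alloy#8 < alloy#5 < alloy#3 < alloy#1 < alloy#16 < alloy#10 < alloy#6 < alloy#11 < alloy#12.
Counting 4 from the largest end gives alloy#10.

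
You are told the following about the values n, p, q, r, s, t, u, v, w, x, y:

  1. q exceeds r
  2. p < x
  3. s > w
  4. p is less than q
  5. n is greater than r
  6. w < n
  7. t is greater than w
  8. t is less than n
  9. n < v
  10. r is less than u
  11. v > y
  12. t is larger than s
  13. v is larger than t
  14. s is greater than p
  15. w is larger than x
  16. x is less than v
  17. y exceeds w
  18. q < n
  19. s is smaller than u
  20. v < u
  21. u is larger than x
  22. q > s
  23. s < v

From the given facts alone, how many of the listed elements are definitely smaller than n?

From n the given relations immediately reach r, w, t, q.
From those, p, x, s — 7 in total.
Nothing else is reachable below n; 7 in all.

7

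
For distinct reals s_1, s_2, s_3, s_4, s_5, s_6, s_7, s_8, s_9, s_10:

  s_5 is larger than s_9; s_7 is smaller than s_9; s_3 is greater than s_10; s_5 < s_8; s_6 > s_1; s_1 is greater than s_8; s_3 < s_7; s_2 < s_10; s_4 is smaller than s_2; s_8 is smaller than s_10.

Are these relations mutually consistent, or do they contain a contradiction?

Chaining the given relations yields s_10 < s_3 < s_7 < s_9 < s_5 < s_8, so s_10 < s_8. But one relation states s_8 < s_10. These cannot both hold.

inconsistent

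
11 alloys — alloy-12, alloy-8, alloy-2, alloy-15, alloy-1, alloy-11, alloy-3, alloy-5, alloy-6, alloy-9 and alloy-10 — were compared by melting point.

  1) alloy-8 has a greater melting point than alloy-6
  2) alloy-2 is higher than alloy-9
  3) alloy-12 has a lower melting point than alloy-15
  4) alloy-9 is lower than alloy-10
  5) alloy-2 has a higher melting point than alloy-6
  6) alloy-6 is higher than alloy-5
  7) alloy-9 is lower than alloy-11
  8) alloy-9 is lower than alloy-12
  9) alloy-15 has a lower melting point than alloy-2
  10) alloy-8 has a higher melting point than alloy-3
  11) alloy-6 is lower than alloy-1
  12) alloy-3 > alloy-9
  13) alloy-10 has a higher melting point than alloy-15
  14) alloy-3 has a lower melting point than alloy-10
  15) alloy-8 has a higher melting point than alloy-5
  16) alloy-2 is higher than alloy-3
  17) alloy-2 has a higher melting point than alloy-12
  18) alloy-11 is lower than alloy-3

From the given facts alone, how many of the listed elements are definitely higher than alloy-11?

The elements the relations force above alloy-11 are alloy-3, alloy-8, alloy-10, alloy-2 — no chain reaches any other.
That is 4.

4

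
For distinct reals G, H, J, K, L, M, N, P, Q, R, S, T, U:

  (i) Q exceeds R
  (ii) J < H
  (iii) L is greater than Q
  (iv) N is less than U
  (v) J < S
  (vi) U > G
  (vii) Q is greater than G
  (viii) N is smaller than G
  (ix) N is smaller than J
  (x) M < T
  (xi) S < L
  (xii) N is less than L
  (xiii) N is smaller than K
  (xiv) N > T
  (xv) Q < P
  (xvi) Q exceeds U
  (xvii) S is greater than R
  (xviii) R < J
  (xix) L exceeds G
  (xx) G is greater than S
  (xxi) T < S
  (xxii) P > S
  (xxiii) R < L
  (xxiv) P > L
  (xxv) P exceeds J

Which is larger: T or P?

P

Following the relations from T: T < N < J < S < G < Q < L < P.
So T < P; P is the larger of the two.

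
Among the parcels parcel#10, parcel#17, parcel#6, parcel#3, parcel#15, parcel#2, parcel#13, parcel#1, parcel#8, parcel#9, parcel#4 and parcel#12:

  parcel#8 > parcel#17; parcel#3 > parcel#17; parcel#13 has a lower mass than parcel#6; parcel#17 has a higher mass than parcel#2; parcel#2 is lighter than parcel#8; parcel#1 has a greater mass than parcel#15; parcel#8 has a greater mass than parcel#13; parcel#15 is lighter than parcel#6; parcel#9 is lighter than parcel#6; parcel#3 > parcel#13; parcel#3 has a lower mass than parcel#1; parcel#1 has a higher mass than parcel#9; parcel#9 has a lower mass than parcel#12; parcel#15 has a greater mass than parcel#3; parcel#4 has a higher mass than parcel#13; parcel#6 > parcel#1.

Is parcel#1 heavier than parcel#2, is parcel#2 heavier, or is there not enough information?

The relevant relations are parcel#2 < parcel#17; parcel#17 < parcel#3; parcel#3 < parcel#15; parcel#15 < parcel#1.
Chaining these gives parcel#2 < parcel#17 < parcel#3 < parcel#15 < parcel#1.
So parcel#1 is heavier.

parcel#1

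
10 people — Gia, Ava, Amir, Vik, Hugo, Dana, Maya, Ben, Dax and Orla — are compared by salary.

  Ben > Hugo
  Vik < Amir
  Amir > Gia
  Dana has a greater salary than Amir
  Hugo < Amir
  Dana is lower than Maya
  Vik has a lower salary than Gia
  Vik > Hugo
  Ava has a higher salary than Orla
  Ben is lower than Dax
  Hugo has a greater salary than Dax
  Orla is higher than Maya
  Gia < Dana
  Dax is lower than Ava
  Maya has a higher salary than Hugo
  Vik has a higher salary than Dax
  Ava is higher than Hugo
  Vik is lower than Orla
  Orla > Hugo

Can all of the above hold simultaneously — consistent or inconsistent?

inconsistent

We have Hugo < Ben stated directly, yet also Ben < Dax < Hugo by chaining the others — so Ben < Hugo. Contradiction.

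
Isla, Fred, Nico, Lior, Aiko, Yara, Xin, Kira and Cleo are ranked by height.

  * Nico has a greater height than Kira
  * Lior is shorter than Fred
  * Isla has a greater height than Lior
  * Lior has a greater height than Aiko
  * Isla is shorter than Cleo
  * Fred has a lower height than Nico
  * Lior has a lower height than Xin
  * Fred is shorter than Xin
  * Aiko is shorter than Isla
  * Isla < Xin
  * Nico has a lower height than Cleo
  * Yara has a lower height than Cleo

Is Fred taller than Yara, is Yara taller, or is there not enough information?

Following every chain through Yara: above Yara we get Cleo.
Fred is not reached, and no chain runs the other way from Fred to Yara.
So the given relations leave the order of Yara and Fred undetermined.

undetermined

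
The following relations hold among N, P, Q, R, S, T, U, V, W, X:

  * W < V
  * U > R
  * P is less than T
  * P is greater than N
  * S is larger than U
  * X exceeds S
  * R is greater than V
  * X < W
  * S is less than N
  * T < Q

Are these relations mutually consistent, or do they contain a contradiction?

inconsistent

Chaining the given relations yields X < W < V < R < U < S, so X < S. But one relation states S < X. These cannot both hold.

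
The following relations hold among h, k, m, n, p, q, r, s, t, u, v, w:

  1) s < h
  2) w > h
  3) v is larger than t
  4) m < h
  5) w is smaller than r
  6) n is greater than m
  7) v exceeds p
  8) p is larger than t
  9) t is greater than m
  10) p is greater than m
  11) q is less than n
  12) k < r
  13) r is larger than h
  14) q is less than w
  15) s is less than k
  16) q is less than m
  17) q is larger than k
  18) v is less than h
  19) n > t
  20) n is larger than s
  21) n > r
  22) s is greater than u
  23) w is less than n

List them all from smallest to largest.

Nothing is placed below u, so it is least; from there u < s; s < k; k < q; q < m; m < t; t < p; p < v; v < h; h < w; w < r; r < n, each given directly.

u < s < k < q < m < t < p < v < h < w < r < n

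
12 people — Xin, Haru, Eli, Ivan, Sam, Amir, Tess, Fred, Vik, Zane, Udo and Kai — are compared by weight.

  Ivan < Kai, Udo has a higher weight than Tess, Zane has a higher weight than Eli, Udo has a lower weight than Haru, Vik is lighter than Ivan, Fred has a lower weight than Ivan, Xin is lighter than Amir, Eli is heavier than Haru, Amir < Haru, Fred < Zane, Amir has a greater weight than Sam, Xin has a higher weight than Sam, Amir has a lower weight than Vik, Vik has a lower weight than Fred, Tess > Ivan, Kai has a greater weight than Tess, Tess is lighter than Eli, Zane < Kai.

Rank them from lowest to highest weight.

Each adjacent pair is fixed by a given relation: Sam < Xin; Xin < Amir; Amir < Vik; Vik < Fred; Fred < Ivan; Ivan < Tess; Tess < Udo; Udo < Haru; Haru < Eli; Eli < Zane; Zane < Kai. Chaining them end to end gives the full order.

Sam < Xin < Amir < Vik < Fred < Ivan < Tess < Udo < Haru < Eli < Zane < Kai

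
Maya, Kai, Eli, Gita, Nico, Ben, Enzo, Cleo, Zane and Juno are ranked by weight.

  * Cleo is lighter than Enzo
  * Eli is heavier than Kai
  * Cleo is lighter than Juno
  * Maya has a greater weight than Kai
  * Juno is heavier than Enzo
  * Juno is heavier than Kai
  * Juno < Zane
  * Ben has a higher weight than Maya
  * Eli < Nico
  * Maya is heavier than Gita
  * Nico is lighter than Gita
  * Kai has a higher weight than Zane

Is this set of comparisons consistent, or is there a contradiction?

Chaining the given relations yields Juno < Zane < Kai, so Juno < Kai. But one relation states Kai < Juno. These cannot both hold.

inconsistent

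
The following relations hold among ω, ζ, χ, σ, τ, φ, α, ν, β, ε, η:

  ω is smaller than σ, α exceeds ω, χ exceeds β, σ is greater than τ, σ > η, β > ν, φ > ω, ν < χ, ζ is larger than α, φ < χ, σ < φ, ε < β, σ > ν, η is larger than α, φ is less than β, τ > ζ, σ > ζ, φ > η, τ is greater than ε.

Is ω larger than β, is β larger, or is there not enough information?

ω < α < ζ < τ < σ < φ < β, by transitivity through α, ζ, τ, σ, φ.
So β is larger.

β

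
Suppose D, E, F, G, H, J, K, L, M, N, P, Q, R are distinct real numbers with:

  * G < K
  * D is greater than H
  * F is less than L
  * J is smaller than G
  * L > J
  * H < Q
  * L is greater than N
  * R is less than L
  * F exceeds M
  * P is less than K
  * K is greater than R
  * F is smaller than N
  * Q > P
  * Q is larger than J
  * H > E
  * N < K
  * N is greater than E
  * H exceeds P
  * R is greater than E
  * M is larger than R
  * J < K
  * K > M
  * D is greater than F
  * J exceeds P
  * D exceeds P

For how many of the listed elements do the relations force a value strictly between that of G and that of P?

1

Chaining upward from P reaches: J, H, Q, K, L, D.
Chaining downward from G reaches: J.
Strictly between P and G are those in both lists: J — 1 element.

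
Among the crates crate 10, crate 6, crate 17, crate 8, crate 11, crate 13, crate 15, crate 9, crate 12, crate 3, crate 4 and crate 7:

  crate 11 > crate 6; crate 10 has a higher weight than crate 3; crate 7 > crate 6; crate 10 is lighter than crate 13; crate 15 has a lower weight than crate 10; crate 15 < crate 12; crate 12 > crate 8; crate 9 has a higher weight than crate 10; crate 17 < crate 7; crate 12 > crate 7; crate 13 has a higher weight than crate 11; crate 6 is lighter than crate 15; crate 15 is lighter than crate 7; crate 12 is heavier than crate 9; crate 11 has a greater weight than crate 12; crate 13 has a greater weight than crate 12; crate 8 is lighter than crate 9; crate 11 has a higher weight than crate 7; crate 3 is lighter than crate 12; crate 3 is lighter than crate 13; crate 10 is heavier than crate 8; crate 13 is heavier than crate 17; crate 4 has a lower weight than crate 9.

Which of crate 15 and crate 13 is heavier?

crate 13

Following the relations from crate 15: crate 15 < crate 10 < crate 9 < crate 12 < crate 11 < crate 13.
So crate 15 < crate 13; crate 13 is the heavier of the two.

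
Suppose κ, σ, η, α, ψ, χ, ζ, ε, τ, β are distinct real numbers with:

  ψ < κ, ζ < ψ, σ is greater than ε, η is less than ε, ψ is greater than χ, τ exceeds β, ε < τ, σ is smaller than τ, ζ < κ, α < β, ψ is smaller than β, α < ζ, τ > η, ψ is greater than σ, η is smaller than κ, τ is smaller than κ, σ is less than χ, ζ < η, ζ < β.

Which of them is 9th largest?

ζ

Piecing the relations together gives one ordering: α < ζ < η < ε < σ < χ < ψ < β < τ < κ.
Counting 9 from the largest end gives ζ.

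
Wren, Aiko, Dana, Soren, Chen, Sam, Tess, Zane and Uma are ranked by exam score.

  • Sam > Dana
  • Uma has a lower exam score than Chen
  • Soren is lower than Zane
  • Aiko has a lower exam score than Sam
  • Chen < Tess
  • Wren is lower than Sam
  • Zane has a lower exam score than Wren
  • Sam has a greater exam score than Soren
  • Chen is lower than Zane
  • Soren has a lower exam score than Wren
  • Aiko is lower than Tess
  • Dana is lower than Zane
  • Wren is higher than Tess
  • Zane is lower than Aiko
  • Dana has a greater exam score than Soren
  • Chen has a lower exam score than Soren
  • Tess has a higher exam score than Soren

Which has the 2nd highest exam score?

Piecing the relations together gives one ordering: Uma < Chen < Soren < Dana < Zane < Aiko < Tess < Wren < Sam.
Counting 2 from the largest end gives Wren.

Wren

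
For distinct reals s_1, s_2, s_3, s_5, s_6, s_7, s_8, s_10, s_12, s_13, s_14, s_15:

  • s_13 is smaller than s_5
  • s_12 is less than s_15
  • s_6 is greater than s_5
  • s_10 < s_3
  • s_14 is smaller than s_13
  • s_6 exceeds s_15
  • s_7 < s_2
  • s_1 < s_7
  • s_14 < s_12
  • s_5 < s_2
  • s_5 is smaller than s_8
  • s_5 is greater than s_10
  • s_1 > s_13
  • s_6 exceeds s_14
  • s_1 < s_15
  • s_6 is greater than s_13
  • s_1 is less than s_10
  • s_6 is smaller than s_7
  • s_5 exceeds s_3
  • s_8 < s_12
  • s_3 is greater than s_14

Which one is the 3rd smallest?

s_1

Chaining the given pairs: s_14 < s_13 < s_1 < s_10 < s_3 < s_5 < s_8 < s_12 < s_15 < s_6 < s_7 < s_2.
Counting 3 from the smallest end gives s_1.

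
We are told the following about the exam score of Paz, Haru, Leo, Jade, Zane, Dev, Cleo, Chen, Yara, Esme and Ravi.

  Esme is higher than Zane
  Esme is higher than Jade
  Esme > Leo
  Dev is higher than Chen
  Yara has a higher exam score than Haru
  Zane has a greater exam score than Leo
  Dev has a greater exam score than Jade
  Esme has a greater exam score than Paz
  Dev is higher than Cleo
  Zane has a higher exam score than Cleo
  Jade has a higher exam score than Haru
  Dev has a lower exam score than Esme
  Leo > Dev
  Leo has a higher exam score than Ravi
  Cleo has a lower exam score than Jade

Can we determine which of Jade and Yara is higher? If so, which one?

Following every chain through Yara: below Yara we get Haru.
Jade is not reached, and no chain runs the other way from Jade to Yara.
So the given relations leave the order of Yara and Jade undetermined.

undetermined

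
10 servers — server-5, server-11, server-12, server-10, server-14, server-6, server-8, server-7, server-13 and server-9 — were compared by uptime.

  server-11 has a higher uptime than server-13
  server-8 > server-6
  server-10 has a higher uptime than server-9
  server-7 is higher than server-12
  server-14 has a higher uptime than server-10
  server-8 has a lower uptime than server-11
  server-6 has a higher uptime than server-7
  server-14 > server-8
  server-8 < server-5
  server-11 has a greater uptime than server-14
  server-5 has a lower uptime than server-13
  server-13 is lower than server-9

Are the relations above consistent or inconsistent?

Every relation is compatible with server-12 < server-7 < server-6 < server-8 < server-5 < server-13 < server-9 < server-10 < server-14 < server-11; the set is consistent.

consistent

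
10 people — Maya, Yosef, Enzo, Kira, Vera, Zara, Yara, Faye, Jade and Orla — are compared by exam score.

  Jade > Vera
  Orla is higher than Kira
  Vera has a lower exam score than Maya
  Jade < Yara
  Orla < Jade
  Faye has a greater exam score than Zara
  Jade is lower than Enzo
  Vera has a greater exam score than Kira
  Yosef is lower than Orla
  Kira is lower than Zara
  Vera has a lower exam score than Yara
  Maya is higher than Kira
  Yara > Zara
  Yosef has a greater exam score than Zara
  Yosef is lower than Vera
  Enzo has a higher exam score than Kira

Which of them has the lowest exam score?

Chaining upward from Kira: directly above it, Zara, Vera, Maya, Orla, Enzo; then Yosef, Faye, Jade, Yara.
That covers every other element, and nothing is given below Kira, so Kira is the lowest exam score.

Kira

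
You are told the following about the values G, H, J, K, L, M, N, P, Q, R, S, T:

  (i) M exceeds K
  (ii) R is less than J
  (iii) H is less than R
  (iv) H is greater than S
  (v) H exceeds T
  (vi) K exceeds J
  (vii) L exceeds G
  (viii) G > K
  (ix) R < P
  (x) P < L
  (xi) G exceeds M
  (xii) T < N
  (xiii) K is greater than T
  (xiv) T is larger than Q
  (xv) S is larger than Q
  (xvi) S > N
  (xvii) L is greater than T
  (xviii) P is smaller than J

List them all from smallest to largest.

Q < T < N < S < H < R < P < J < K < M < G < L

Nothing is placed below Q, so it is least; from there Q < T; T < N; N < S; S < H; H < R; R < P; P < J; J < K; K < M; M < G; G < L, each given directly.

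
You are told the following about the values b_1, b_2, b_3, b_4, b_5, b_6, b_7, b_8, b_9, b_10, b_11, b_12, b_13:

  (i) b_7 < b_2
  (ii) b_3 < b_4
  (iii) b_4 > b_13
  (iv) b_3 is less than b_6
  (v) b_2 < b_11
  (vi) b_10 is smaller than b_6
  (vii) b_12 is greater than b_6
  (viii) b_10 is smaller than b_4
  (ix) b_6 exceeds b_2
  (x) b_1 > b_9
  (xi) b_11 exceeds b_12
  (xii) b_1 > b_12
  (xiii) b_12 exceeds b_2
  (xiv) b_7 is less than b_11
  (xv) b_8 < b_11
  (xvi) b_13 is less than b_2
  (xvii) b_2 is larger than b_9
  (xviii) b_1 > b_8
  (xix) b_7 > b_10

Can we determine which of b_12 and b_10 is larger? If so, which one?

b_12

b_10 < b_7 and b_7 < b_2 give b_10 < b_2.
Then b_2 < b_6 extends the chain to b_6.
Then b_6 < b_12 extends the chain to b_12.
So b_12 is larger.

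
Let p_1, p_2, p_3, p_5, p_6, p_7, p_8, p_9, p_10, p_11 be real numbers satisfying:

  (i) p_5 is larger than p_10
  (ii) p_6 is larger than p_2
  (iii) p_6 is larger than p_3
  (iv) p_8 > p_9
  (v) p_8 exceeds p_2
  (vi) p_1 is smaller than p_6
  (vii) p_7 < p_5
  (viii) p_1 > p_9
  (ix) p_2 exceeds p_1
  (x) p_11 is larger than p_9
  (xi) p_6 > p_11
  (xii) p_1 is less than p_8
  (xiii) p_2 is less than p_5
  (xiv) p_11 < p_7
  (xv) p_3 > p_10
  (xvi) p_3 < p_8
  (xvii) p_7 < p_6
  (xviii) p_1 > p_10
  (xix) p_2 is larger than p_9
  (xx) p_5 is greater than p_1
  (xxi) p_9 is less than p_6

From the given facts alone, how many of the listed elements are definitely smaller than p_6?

The elements the relations force below p_6 are p_10, p_9, p_11, p_3, p_1, p_2, p_7 — no chain reaches any other.
That is 7.

7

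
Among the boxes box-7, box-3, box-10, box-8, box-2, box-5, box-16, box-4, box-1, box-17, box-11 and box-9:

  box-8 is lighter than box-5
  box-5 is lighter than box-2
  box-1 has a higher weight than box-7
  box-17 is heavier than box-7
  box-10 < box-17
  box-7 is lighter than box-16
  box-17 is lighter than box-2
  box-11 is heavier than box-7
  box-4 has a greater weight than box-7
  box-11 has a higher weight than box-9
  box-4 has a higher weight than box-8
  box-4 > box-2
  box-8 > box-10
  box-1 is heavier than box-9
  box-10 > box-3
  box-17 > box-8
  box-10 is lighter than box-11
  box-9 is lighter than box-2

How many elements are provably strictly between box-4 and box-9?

1

Chaining upward from box-9 reaches: box-1, box-11, box-2.
Chaining downward from box-4 reaches: box-3, box-10, box-8, box-7, box-5, box-17, box-2.
Strictly between box-9 and box-4 are those in both lists: box-2 — 1 element.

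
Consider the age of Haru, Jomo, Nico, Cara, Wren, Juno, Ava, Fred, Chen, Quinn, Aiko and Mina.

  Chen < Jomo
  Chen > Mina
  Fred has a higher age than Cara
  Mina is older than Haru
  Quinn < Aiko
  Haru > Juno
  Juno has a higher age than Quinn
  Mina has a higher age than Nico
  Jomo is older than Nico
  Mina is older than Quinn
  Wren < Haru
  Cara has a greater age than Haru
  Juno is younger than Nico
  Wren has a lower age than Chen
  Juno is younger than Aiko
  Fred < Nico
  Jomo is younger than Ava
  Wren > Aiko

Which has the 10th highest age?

Chaining the given pairs: Quinn < Juno < Aiko < Wren < Haru < Cara < Fred < Nico < Mina < Chen < Jomo < Ava.
Counting 10 from the largest end gives Aiko.

Aiko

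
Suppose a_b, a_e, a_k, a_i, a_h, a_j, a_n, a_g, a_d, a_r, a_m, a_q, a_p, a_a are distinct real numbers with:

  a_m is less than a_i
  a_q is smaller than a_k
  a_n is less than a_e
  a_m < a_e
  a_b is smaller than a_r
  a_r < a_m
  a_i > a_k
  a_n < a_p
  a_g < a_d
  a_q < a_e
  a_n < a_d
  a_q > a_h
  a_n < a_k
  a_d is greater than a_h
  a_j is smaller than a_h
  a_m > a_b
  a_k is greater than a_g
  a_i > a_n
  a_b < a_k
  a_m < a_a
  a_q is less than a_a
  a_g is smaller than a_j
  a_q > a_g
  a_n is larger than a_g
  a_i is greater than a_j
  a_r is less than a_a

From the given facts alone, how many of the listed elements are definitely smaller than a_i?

Directly below a_i: a_j, a_n, a_m, a_k.
One step further: a_g, a_b, a_r, a_q (8 so far).
One step further: a_h (9 so far).
No other element is forced below a_i by the given relations, so the count is 9.

9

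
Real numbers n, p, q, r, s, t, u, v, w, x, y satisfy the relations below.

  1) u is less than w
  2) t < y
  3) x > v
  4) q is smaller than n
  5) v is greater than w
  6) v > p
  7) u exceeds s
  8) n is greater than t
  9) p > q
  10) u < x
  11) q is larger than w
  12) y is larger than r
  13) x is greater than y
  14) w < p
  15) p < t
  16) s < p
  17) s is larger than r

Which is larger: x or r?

Following the relations from r: r < s < u < w < q < p < t < y < x.
So r < x; x is the larger of the two.

x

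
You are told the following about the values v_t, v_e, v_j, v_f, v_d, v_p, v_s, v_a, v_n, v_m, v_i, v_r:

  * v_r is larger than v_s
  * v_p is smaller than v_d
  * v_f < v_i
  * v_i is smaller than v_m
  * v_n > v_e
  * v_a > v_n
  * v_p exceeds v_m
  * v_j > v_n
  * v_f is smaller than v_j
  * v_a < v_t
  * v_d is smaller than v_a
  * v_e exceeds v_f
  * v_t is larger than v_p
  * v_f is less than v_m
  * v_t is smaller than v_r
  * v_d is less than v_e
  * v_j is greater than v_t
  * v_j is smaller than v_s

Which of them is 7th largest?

v_e

Piecing the relations together gives one ordering: v_f < v_i < v_m < v_p < v_d < v_e < v_n < v_a < v_t < v_j < v_s < v_r.
Counting 7 from the largest end gives v_e.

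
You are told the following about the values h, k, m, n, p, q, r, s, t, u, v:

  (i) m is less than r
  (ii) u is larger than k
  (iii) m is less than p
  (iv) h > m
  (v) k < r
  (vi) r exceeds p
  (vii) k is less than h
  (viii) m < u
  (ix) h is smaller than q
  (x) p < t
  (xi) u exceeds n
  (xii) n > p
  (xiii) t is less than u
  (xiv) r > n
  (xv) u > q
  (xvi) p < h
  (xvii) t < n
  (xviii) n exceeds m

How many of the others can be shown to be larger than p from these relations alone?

From p the given relations immediately reach t, h, n, r.
From those, q, u — 6 in total.
Nothing else is reachable above p; 6 in all.

6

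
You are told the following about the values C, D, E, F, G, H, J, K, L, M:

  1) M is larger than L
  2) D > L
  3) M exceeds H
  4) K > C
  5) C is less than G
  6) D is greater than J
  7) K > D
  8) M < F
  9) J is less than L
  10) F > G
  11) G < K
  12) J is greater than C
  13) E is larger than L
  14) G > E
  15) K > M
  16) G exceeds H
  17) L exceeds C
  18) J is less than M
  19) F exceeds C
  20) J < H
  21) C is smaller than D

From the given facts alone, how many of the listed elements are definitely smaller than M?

4

Directly below M: J, L, H.
One step further: C (4 so far).
No other element is forced below M by the given relations, so the count is 4.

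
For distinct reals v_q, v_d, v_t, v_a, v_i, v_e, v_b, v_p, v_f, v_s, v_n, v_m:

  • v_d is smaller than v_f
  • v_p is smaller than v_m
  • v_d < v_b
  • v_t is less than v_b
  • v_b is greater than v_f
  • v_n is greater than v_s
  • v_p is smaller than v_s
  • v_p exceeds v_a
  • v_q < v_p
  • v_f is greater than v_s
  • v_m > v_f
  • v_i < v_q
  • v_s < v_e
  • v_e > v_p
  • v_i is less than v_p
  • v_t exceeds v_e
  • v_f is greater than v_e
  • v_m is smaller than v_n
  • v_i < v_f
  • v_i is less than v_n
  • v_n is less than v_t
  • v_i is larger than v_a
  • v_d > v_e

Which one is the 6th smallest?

Piecing the relations together gives one ordering: v_a < v_i < v_q < v_p < v_s < v_e < v_d < v_f < v_m < v_n < v_t < v_b.
The 6th smallest is v_e.

v_e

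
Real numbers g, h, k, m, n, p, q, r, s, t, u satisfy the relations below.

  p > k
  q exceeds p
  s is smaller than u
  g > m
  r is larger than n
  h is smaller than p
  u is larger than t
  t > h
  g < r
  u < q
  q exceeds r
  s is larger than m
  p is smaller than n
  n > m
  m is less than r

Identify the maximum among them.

Chaining downward from q: directly below it, p, r, u; then h, t, k, m, n, g, s.
That covers every other element, and nothing is given above q, so q is the maximum.

q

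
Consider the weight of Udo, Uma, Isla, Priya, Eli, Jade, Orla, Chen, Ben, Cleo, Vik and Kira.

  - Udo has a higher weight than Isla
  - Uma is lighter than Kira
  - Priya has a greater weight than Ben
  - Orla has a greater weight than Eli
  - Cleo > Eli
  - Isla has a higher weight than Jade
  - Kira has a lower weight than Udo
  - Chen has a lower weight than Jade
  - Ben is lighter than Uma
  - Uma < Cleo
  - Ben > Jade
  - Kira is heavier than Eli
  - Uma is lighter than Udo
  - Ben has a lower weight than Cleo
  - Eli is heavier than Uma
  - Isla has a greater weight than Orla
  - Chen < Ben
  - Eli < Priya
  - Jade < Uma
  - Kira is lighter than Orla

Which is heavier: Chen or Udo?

Chen < Jade < Ben < Uma < Eli < Kira < Orla < Isla < Udo, by transitivity through Jade, Ben, Uma, Eli, Kira, Orla, Isla.
So Chen < Udo; Udo is the heavier of the two.

Udo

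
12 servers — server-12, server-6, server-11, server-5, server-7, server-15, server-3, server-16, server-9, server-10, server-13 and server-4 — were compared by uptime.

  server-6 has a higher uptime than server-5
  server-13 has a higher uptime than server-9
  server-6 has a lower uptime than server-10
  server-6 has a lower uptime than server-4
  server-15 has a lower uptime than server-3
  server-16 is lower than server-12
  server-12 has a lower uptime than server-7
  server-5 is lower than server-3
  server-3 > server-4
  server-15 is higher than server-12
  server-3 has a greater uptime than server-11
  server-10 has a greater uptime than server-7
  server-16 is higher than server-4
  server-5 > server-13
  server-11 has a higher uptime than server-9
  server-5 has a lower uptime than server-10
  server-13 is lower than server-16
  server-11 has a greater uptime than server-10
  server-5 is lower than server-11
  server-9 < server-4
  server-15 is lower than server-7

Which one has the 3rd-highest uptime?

Piecing the relations together gives one ordering: server-9 < server-13 < server-5 < server-6 < server-4 < server-16 < server-12 < server-15 < server-7 < server-10 < server-11 < server-3.
The 3rd largest is server-10.

server-10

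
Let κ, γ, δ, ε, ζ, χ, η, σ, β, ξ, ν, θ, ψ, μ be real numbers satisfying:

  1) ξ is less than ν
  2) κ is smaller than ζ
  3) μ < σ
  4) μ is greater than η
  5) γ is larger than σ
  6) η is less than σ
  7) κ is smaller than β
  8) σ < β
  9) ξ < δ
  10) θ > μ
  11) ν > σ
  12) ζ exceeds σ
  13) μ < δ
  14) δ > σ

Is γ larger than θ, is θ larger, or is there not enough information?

undetermined

Following every chain through γ: below γ we get η, μ, σ.
θ is not reached, and no chain runs the other way from θ to γ.
So the given relations leave the order of γ and θ undetermined.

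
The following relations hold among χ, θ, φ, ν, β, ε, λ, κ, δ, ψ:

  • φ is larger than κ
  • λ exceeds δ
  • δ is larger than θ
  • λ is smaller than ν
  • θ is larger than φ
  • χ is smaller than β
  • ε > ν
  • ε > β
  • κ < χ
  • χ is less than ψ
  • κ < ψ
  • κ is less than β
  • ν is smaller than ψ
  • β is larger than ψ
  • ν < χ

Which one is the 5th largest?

Piecing the relations together gives one ordering: κ < φ < θ < δ < λ < ν < χ < ψ < β < ε.
Counting 5 from the largest end gives ν.

ν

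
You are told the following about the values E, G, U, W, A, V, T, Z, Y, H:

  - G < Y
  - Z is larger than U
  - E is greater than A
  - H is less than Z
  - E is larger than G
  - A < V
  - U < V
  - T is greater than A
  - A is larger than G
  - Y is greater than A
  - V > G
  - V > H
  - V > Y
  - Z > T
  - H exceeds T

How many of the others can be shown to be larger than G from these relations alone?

7

The elements the relations force above G are A, E, T, Y, H, Z, V — no chain reaches any other.
That is 7.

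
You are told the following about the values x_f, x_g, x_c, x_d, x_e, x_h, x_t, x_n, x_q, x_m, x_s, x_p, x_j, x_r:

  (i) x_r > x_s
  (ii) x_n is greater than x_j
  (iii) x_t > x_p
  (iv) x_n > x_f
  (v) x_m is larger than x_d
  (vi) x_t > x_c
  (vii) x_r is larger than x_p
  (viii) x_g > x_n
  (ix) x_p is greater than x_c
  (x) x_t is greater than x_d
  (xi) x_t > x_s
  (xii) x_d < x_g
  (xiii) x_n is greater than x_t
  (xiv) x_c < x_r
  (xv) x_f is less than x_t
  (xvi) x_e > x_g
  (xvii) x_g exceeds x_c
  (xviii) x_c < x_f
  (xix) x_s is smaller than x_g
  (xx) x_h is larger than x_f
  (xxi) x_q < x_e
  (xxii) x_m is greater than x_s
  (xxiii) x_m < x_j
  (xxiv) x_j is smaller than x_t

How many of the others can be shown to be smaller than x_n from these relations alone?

Directly below x_n: x_f, x_j, x_t.
One step further: x_s, x_d, x_m, x_c, x_p (8 so far).
No other element is forced below x_n by the given relations, so the count is 8.

8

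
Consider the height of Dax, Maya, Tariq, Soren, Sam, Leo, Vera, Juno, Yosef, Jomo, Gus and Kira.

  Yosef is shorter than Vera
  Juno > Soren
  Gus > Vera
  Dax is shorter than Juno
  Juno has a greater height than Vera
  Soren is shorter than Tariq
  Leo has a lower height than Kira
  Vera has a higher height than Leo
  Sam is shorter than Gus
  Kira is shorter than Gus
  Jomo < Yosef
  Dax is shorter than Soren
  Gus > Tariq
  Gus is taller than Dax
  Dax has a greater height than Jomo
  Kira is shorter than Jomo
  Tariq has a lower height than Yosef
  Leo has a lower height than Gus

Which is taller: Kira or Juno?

The relevant relations are Kira < Jomo; Jomo < Dax; Dax < Soren; Soren < Tariq; Tariq < Yosef; Yosef < Vera; Vera < Juno.
Together: Kira < Jomo < Dax < Soren < Tariq < Yosef < Vera < Juno.
So Kira < Juno; Juno is the taller of the two.

Juno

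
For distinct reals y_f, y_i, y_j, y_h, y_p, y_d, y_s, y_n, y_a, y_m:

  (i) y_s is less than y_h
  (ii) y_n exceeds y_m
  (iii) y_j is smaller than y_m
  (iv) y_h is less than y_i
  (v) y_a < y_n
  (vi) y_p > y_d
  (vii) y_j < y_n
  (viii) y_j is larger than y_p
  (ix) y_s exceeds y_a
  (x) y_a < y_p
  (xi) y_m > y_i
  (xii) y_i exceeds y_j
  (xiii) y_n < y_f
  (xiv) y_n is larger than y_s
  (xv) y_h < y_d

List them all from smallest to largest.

y_a < y_s < y_h < y_d < y_p < y_j < y_i < y_m < y_n < y_f

The consecutive links are each given: y_a < y_s; y_s < y_h; y_h < y_d; y_d < y_p; y_p < y_j; y_j < y_i; y_i < y_m; y_m < y_n; y_n < y_f.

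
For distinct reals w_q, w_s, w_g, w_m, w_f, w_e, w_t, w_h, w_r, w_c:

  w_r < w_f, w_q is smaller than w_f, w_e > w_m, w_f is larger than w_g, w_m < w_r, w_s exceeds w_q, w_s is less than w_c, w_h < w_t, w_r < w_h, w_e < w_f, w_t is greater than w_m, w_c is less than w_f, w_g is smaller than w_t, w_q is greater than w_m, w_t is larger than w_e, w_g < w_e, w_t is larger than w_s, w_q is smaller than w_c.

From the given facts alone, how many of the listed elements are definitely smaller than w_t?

7

The elements the relations force below w_t are w_m, w_q, w_r, w_h, w_g, w_s, w_e — no chain reaches any other.
That is 7.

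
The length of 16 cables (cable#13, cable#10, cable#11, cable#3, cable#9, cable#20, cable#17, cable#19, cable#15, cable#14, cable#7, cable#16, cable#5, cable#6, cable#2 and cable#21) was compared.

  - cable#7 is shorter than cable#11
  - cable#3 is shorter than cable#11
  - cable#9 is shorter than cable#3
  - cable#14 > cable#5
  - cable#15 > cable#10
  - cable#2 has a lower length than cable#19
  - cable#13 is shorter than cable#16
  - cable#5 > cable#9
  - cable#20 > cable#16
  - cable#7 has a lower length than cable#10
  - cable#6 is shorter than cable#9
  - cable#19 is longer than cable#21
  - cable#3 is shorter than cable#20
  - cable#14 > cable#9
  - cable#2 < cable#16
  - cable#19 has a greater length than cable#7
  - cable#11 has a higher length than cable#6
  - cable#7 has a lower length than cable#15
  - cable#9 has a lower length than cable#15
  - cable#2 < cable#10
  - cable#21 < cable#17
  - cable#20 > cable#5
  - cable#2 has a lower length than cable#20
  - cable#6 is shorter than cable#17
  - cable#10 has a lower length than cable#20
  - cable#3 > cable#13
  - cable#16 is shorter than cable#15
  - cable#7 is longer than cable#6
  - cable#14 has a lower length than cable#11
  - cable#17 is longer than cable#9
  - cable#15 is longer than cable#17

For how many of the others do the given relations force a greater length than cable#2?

The elements the relations force above cable#2 are cable#16, cable#10, cable#15, cable#20, cable#19 — no chain reaches any other.
That is 5.

5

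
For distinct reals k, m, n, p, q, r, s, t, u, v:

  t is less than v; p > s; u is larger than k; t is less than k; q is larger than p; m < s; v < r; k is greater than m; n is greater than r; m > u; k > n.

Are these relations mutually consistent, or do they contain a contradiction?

inconsistent

We have m < k stated directly, yet also k < u < m by chaining the others — so k < m. Contradiction.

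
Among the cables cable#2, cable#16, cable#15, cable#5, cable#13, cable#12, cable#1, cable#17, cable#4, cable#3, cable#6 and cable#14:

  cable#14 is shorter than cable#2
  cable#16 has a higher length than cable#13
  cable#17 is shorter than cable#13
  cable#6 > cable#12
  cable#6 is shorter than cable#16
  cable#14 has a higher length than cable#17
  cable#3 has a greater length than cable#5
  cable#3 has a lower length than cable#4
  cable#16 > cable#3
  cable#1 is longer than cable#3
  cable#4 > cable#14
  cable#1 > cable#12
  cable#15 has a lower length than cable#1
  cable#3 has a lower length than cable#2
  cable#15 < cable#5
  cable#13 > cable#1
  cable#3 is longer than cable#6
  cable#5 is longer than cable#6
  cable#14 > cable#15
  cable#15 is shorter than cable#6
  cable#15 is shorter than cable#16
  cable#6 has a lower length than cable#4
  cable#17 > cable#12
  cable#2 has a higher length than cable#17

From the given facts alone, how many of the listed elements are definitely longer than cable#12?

10

Directly above cable#12: cable#6, cable#1, cable#17.
One step further: cable#5, cable#3, cable#14, cable#2, cable#13, cable#16, cable#4 (10 so far).
No other element is forced above cable#12 by the given relations, so the count is 10.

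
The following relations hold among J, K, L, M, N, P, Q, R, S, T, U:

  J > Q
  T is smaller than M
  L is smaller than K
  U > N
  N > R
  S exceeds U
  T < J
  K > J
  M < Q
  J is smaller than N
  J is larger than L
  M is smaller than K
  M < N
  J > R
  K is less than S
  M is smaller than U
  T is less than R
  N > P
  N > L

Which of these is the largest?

T is not greatest since T < M; R is not greatest since R < J; M is not greatest since M < U; P is not greatest since P < N; Q is not greatest since Q < J; L is not greatest since L < N; J is not greatest since J < N; N is not greatest since N < U; U is not greatest since U < S; K is not greatest since K < S.
Only S has nothing above it, so S is the largest.

S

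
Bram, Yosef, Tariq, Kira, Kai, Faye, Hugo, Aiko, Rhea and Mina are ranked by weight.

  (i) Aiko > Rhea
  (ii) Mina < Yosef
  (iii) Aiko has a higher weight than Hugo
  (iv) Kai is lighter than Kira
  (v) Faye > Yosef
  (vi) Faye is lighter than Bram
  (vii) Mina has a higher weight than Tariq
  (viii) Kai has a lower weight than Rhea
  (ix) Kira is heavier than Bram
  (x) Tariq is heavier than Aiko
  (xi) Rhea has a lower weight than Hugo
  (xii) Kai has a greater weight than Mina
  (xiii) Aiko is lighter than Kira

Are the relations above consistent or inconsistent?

We have Mina < Kai stated directly, yet also Kai < Rhea < Hugo < Aiko < Tariq < Mina by chaining the others — so Kai < Mina. Contradiction.

inconsistent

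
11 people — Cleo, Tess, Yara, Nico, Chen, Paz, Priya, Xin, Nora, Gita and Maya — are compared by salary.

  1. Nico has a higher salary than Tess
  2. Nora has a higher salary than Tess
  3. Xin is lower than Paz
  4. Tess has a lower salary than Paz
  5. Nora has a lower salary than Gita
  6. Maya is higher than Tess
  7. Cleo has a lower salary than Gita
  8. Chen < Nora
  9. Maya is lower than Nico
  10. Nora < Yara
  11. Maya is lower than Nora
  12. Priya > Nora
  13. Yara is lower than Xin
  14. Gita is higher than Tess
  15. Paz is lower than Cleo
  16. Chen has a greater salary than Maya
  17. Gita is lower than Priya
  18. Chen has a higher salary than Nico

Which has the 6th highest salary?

Yara

The consecutive relations fix a unique order: Tess < Maya < Nico < Chen < Nora < Yara < Xin < Paz < Cleo < Gita < Priya.
The 6th largest is Yara.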